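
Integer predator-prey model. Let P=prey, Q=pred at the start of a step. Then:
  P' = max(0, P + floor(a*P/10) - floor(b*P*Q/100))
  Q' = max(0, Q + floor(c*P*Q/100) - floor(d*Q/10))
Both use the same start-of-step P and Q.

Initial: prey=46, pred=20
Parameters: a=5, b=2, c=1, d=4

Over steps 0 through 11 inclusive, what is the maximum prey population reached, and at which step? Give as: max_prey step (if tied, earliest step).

Step 1: prey: 46+23-18=51; pred: 20+9-8=21
Step 2: prey: 51+25-21=55; pred: 21+10-8=23
Step 3: prey: 55+27-25=57; pred: 23+12-9=26
Step 4: prey: 57+28-29=56; pred: 26+14-10=30
Step 5: prey: 56+28-33=51; pred: 30+16-12=34
Step 6: prey: 51+25-34=42; pred: 34+17-13=38
Step 7: prey: 42+21-31=32; pred: 38+15-15=38
Step 8: prey: 32+16-24=24; pred: 38+12-15=35
Step 9: prey: 24+12-16=20; pred: 35+8-14=29
Step 10: prey: 20+10-11=19; pred: 29+5-11=23
Step 11: prey: 19+9-8=20; pred: 23+4-9=18
Max prey = 57 at step 3

Answer: 57 3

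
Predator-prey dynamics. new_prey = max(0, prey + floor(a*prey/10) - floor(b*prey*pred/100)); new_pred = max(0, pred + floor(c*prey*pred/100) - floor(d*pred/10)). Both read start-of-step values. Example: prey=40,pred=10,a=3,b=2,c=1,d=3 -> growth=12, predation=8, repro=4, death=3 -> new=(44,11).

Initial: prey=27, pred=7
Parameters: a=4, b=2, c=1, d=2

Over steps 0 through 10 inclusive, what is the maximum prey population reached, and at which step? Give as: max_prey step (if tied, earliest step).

Answer: 77 6

Derivation:
Step 1: prey: 27+10-3=34; pred: 7+1-1=7
Step 2: prey: 34+13-4=43; pred: 7+2-1=8
Step 3: prey: 43+17-6=54; pred: 8+3-1=10
Step 4: prey: 54+21-10=65; pred: 10+5-2=13
Step 5: prey: 65+26-16=75; pred: 13+8-2=19
Step 6: prey: 75+30-28=77; pred: 19+14-3=30
Step 7: prey: 77+30-46=61; pred: 30+23-6=47
Step 8: prey: 61+24-57=28; pred: 47+28-9=66
Step 9: prey: 28+11-36=3; pred: 66+18-13=71
Step 10: prey: 3+1-4=0; pred: 71+2-14=59
Max prey = 77 at step 6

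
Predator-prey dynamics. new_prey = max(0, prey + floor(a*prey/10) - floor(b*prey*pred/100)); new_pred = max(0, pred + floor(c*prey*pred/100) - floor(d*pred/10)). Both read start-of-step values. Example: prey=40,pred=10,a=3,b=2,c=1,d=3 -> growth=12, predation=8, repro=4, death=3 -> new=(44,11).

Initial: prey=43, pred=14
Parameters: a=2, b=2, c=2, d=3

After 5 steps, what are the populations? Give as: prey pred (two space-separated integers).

Answer: 2 36

Derivation:
Step 1: prey: 43+8-12=39; pred: 14+12-4=22
Step 2: prey: 39+7-17=29; pred: 22+17-6=33
Step 3: prey: 29+5-19=15; pred: 33+19-9=43
Step 4: prey: 15+3-12=6; pred: 43+12-12=43
Step 5: prey: 6+1-5=2; pred: 43+5-12=36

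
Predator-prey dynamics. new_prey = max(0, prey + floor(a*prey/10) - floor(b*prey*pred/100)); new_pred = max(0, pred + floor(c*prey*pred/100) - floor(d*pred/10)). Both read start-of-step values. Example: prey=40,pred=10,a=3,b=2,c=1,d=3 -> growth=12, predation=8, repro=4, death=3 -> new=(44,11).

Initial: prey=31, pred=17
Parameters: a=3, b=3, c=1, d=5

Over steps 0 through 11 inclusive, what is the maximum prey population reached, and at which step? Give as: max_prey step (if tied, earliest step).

Answer: 104 11

Derivation:
Step 1: prey: 31+9-15=25; pred: 17+5-8=14
Step 2: prey: 25+7-10=22; pred: 14+3-7=10
Step 3: prey: 22+6-6=22; pred: 10+2-5=7
Step 4: prey: 22+6-4=24; pred: 7+1-3=5
Step 5: prey: 24+7-3=28; pred: 5+1-2=4
Step 6: prey: 28+8-3=33; pred: 4+1-2=3
Step 7: prey: 33+9-2=40; pred: 3+0-1=2
Step 8: prey: 40+12-2=50; pred: 2+0-1=1
Step 9: prey: 50+15-1=64; pred: 1+0-0=1
Step 10: prey: 64+19-1=82; pred: 1+0-0=1
Step 11: prey: 82+24-2=104; pred: 1+0-0=1
Max prey = 104 at step 11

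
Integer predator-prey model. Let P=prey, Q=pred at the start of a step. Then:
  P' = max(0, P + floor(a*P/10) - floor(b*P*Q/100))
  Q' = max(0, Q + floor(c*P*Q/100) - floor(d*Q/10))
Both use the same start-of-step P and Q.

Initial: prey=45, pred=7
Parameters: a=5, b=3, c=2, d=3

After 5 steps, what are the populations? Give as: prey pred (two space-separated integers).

Answer: 0 82

Derivation:
Step 1: prey: 45+22-9=58; pred: 7+6-2=11
Step 2: prey: 58+29-19=68; pred: 11+12-3=20
Step 3: prey: 68+34-40=62; pred: 20+27-6=41
Step 4: prey: 62+31-76=17; pred: 41+50-12=79
Step 5: prey: 17+8-40=0; pred: 79+26-23=82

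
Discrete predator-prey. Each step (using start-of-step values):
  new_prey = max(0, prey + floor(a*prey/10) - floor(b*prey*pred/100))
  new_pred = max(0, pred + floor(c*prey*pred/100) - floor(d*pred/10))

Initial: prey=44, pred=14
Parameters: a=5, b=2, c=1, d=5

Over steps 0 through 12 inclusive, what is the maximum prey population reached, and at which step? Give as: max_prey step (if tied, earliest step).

Answer: 105 5

Derivation:
Step 1: prey: 44+22-12=54; pred: 14+6-7=13
Step 2: prey: 54+27-14=67; pred: 13+7-6=14
Step 3: prey: 67+33-18=82; pred: 14+9-7=16
Step 4: prey: 82+41-26=97; pred: 16+13-8=21
Step 5: prey: 97+48-40=105; pred: 21+20-10=31
Step 6: prey: 105+52-65=92; pred: 31+32-15=48
Step 7: prey: 92+46-88=50; pred: 48+44-24=68
Step 8: prey: 50+25-68=7; pred: 68+34-34=68
Step 9: prey: 7+3-9=1; pred: 68+4-34=38
Step 10: prey: 1+0-0=1; pred: 38+0-19=19
Step 11: prey: 1+0-0=1; pred: 19+0-9=10
Step 12: prey: 1+0-0=1; pred: 10+0-5=5
Max prey = 105 at step 5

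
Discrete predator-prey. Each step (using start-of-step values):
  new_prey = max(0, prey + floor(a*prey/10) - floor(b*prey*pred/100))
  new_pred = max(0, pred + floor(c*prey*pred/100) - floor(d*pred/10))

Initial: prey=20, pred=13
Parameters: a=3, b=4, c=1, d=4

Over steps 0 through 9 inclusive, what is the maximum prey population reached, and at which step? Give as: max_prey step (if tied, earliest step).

Step 1: prey: 20+6-10=16; pred: 13+2-5=10
Step 2: prey: 16+4-6=14; pred: 10+1-4=7
Step 3: prey: 14+4-3=15; pred: 7+0-2=5
Step 4: prey: 15+4-3=16; pred: 5+0-2=3
Step 5: prey: 16+4-1=19; pred: 3+0-1=2
Step 6: prey: 19+5-1=23; pred: 2+0-0=2
Step 7: prey: 23+6-1=28; pred: 2+0-0=2
Step 8: prey: 28+8-2=34; pred: 2+0-0=2
Step 9: prey: 34+10-2=42; pred: 2+0-0=2
Max prey = 42 at step 9

Answer: 42 9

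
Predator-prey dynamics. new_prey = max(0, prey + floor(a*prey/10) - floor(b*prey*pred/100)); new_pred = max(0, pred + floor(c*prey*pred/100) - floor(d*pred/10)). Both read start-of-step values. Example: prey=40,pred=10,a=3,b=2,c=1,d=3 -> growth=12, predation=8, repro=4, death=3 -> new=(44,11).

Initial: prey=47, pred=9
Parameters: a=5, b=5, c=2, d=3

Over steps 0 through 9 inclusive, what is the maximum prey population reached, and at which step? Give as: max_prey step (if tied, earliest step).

Step 1: prey: 47+23-21=49; pred: 9+8-2=15
Step 2: prey: 49+24-36=37; pred: 15+14-4=25
Step 3: prey: 37+18-46=9; pred: 25+18-7=36
Step 4: prey: 9+4-16=0; pred: 36+6-10=32
Step 5: prey: 0+0-0=0; pred: 32+0-9=23
Step 6: prey: 0+0-0=0; pred: 23+0-6=17
Step 7: prey: 0+0-0=0; pred: 17+0-5=12
Step 8: prey: 0+0-0=0; pred: 12+0-3=9
Step 9: prey: 0+0-0=0; pred: 9+0-2=7
Max prey = 49 at step 1

Answer: 49 1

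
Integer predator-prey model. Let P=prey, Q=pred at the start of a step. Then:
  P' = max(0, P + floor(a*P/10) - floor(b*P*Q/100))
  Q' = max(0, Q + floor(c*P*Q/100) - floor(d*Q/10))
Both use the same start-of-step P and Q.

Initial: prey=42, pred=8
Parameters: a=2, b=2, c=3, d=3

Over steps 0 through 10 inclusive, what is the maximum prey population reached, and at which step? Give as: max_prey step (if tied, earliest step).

Step 1: prey: 42+8-6=44; pred: 8+10-2=16
Step 2: prey: 44+8-14=38; pred: 16+21-4=33
Step 3: prey: 38+7-25=20; pred: 33+37-9=61
Step 4: prey: 20+4-24=0; pred: 61+36-18=79
Step 5: prey: 0+0-0=0; pred: 79+0-23=56
Step 6: prey: 0+0-0=0; pred: 56+0-16=40
Step 7: prey: 0+0-0=0; pred: 40+0-12=28
Step 8: prey: 0+0-0=0; pred: 28+0-8=20
Step 9: prey: 0+0-0=0; pred: 20+0-6=14
Step 10: prey: 0+0-0=0; pred: 14+0-4=10
Max prey = 44 at step 1

Answer: 44 1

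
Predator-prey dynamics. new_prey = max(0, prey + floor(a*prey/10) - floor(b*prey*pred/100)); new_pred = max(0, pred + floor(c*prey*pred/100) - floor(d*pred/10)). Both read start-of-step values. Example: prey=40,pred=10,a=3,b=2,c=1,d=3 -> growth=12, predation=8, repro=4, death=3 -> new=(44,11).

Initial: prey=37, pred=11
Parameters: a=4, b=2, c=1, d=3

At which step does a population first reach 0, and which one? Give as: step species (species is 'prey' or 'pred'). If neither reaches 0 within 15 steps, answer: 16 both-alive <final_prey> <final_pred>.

Answer: 16 both-alive 8 7

Derivation:
Step 1: prey: 37+14-8=43; pred: 11+4-3=12
Step 2: prey: 43+17-10=50; pred: 12+5-3=14
Step 3: prey: 50+20-14=56; pred: 14+7-4=17
Step 4: prey: 56+22-19=59; pred: 17+9-5=21
Step 5: prey: 59+23-24=58; pred: 21+12-6=27
Step 6: prey: 58+23-31=50; pred: 27+15-8=34
Step 7: prey: 50+20-34=36; pred: 34+17-10=41
Step 8: prey: 36+14-29=21; pred: 41+14-12=43
Step 9: prey: 21+8-18=11; pred: 43+9-12=40
Step 10: prey: 11+4-8=7; pred: 40+4-12=32
Step 11: prey: 7+2-4=5; pred: 32+2-9=25
Step 12: prey: 5+2-2=5; pred: 25+1-7=19
Step 13: prey: 5+2-1=6; pred: 19+0-5=14
Step 14: prey: 6+2-1=7; pred: 14+0-4=10
Step 15: prey: 7+2-1=8; pred: 10+0-3=7
No extinction within 15 steps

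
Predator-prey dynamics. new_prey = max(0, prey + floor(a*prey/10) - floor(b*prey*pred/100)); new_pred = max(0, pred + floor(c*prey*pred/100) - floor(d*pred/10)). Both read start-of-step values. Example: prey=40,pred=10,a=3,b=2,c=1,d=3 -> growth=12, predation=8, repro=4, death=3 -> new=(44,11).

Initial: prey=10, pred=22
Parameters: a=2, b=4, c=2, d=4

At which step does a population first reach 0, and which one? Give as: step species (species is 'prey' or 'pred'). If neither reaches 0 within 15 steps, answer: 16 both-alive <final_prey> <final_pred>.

Answer: 16 both-alive 2 2

Derivation:
Step 1: prey: 10+2-8=4; pred: 22+4-8=18
Step 2: prey: 4+0-2=2; pred: 18+1-7=12
Step 3: prey: 2+0-0=2; pred: 12+0-4=8
Step 4: prey: 2+0-0=2; pred: 8+0-3=5
Step 5: prey: 2+0-0=2; pred: 5+0-2=3
Step 6: prey: 2+0-0=2; pred: 3+0-1=2
Step 7: prey: 2+0-0=2; pred: 2+0-0=2
Steps 8-15: state stable at prey=2, pred=2 (no change)
No extinction within 15 steps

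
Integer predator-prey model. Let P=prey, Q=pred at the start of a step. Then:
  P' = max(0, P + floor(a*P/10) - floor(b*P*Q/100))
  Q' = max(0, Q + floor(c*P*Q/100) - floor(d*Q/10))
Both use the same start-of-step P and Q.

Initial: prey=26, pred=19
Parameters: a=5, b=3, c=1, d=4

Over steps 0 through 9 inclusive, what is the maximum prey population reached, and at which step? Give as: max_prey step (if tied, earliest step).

Answer: 82 9

Derivation:
Step 1: prey: 26+13-14=25; pred: 19+4-7=16
Step 2: prey: 25+12-12=25; pred: 16+4-6=14
Step 3: prey: 25+12-10=27; pred: 14+3-5=12
Step 4: prey: 27+13-9=31; pred: 12+3-4=11
Step 5: prey: 31+15-10=36; pred: 11+3-4=10
Step 6: prey: 36+18-10=44; pred: 10+3-4=9
Step 7: prey: 44+22-11=55; pred: 9+3-3=9
Step 8: prey: 55+27-14=68; pred: 9+4-3=10
Step 9: prey: 68+34-20=82; pred: 10+6-4=12
Max prey = 82 at step 9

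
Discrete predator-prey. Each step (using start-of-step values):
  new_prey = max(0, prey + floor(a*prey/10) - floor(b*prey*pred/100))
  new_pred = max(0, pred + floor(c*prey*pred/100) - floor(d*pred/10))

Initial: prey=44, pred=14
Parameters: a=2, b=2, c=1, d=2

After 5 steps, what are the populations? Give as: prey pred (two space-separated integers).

Step 1: prey: 44+8-12=40; pred: 14+6-2=18
Step 2: prey: 40+8-14=34; pred: 18+7-3=22
Step 3: prey: 34+6-14=26; pred: 22+7-4=25
Step 4: prey: 26+5-13=18; pred: 25+6-5=26
Step 5: prey: 18+3-9=12; pred: 26+4-5=25

Answer: 12 25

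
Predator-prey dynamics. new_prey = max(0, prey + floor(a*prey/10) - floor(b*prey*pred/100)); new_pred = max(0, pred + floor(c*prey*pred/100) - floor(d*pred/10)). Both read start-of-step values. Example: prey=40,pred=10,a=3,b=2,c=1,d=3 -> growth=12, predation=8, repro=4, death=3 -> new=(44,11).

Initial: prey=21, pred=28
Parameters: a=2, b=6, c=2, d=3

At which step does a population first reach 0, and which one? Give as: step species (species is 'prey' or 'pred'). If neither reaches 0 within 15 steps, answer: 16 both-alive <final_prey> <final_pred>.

Answer: 1 prey

Derivation:
Step 1: prey: 21+4-35=0; pred: 28+11-8=31
First extinction: prey at step 1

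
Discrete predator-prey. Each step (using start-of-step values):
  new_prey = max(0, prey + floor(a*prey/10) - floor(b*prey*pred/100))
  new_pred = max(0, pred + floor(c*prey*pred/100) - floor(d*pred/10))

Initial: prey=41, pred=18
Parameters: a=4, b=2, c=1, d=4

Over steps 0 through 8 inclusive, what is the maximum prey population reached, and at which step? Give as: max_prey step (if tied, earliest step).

Answer: 48 4

Derivation:
Step 1: prey: 41+16-14=43; pred: 18+7-7=18
Step 2: prey: 43+17-15=45; pred: 18+7-7=18
Step 3: prey: 45+18-16=47; pred: 18+8-7=19
Step 4: prey: 47+18-17=48; pred: 19+8-7=20
Step 5: prey: 48+19-19=48; pred: 20+9-8=21
Step 6: prey: 48+19-20=47; pred: 21+10-8=23
Step 7: prey: 47+18-21=44; pred: 23+10-9=24
Step 8: prey: 44+17-21=40; pred: 24+10-9=25
Max prey = 48 at step 4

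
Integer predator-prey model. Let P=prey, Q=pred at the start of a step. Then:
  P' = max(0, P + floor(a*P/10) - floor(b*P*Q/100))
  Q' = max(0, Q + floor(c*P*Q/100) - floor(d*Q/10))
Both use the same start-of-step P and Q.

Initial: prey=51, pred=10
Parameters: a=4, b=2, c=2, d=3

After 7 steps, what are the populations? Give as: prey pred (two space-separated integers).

Answer: 0 45

Derivation:
Step 1: prey: 51+20-10=61; pred: 10+10-3=17
Step 2: prey: 61+24-20=65; pred: 17+20-5=32
Step 3: prey: 65+26-41=50; pred: 32+41-9=64
Step 4: prey: 50+20-64=6; pred: 64+64-19=109
Step 5: prey: 6+2-13=0; pred: 109+13-32=90
Step 6: prey: 0+0-0=0; pred: 90+0-27=63
Step 7: prey: 0+0-0=0; pred: 63+0-18=45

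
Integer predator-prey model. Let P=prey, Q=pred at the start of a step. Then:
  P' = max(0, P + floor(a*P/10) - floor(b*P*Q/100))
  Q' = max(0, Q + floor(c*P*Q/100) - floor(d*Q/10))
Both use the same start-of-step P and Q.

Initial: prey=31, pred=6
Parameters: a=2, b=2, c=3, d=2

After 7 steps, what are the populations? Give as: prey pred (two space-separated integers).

Answer: 0 48

Derivation:
Step 1: prey: 31+6-3=34; pred: 6+5-1=10
Step 2: prey: 34+6-6=34; pred: 10+10-2=18
Step 3: prey: 34+6-12=28; pred: 18+18-3=33
Step 4: prey: 28+5-18=15; pred: 33+27-6=54
Step 5: prey: 15+3-16=2; pred: 54+24-10=68
Step 6: prey: 2+0-2=0; pred: 68+4-13=59
Step 7: prey: 0+0-0=0; pred: 59+0-11=48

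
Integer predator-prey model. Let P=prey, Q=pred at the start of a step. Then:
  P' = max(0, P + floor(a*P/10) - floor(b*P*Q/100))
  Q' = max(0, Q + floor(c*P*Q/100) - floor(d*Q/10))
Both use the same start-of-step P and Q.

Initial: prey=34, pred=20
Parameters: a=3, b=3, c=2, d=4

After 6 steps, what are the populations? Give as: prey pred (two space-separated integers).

Step 1: prey: 34+10-20=24; pred: 20+13-8=25
Step 2: prey: 24+7-18=13; pred: 25+12-10=27
Step 3: prey: 13+3-10=6; pred: 27+7-10=24
Step 4: prey: 6+1-4=3; pred: 24+2-9=17
Step 5: prey: 3+0-1=2; pred: 17+1-6=12
Step 6: prey: 2+0-0=2; pred: 12+0-4=8

Answer: 2 8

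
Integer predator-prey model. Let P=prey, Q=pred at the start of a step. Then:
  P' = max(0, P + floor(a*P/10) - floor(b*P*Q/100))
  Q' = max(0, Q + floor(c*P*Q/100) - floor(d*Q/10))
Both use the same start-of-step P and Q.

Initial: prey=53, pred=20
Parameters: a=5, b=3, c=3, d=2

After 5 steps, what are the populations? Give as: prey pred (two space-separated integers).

Step 1: prey: 53+26-31=48; pred: 20+31-4=47
Step 2: prey: 48+24-67=5; pred: 47+67-9=105
Step 3: prey: 5+2-15=0; pred: 105+15-21=99
Step 4: prey: 0+0-0=0; pred: 99+0-19=80
Step 5: prey: 0+0-0=0; pred: 80+0-16=64

Answer: 0 64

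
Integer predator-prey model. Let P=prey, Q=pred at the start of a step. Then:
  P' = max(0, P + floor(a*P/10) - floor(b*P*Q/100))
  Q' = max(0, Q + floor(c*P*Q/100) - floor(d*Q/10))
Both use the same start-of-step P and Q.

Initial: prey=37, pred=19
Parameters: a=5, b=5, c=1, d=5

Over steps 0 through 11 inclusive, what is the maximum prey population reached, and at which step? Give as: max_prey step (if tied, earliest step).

Answer: 174 11

Derivation:
Step 1: prey: 37+18-35=20; pred: 19+7-9=17
Step 2: prey: 20+10-17=13; pred: 17+3-8=12
Step 3: prey: 13+6-7=12; pred: 12+1-6=7
Step 4: prey: 12+6-4=14; pred: 7+0-3=4
Step 5: prey: 14+7-2=19; pred: 4+0-2=2
Step 6: prey: 19+9-1=27; pred: 2+0-1=1
Step 7: prey: 27+13-1=39; pred: 1+0-0=1
Step 8: prey: 39+19-1=57; pred: 1+0-0=1
Step 9: prey: 57+28-2=83; pred: 1+0-0=1
Step 10: prey: 83+41-4=120; pred: 1+0-0=1
Step 11: prey: 120+60-6=174; pred: 1+1-0=2
Max prey = 174 at step 11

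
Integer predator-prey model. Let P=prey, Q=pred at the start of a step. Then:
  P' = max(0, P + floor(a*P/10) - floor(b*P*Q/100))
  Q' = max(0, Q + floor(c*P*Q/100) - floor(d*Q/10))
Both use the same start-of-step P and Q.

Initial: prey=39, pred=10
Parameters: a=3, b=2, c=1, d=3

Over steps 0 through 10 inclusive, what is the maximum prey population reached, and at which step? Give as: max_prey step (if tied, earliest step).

Step 1: prey: 39+11-7=43; pred: 10+3-3=10
Step 2: prey: 43+12-8=47; pred: 10+4-3=11
Step 3: prey: 47+14-10=51; pred: 11+5-3=13
Step 4: prey: 51+15-13=53; pred: 13+6-3=16
Step 5: prey: 53+15-16=52; pred: 16+8-4=20
Step 6: prey: 52+15-20=47; pred: 20+10-6=24
Step 7: prey: 47+14-22=39; pred: 24+11-7=28
Step 8: prey: 39+11-21=29; pred: 28+10-8=30
Step 9: prey: 29+8-17=20; pred: 30+8-9=29
Step 10: prey: 20+6-11=15; pred: 29+5-8=26
Max prey = 53 at step 4

Answer: 53 4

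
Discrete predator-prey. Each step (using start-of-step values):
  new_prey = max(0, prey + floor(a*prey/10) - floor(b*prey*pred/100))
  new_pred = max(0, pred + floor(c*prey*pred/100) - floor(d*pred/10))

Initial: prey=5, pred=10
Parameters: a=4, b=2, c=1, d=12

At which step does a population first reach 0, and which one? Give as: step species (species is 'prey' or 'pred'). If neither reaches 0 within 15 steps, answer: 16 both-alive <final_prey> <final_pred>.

Answer: 1 pred

Derivation:
Step 1: prey: 5+2-1=6; pred: 10+0-12=0
First extinction: pred at step 1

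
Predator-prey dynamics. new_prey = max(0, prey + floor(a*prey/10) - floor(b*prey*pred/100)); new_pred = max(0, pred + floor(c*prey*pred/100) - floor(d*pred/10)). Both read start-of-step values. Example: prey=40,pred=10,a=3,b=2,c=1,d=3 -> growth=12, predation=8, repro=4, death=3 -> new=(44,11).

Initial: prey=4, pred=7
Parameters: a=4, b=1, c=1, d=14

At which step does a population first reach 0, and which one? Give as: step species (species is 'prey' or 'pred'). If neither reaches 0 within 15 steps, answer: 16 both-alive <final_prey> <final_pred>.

Step 1: prey: 4+1-0=5; pred: 7+0-9=0
First extinction: pred at step 1

Answer: 1 pred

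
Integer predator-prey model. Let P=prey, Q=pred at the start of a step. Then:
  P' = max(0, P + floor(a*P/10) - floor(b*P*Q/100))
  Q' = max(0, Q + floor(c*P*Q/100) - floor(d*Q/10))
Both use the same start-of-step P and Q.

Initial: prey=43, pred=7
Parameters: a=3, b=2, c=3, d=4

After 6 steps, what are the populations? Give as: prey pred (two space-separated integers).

Answer: 0 43

Derivation:
Step 1: prey: 43+12-6=49; pred: 7+9-2=14
Step 2: prey: 49+14-13=50; pred: 14+20-5=29
Step 3: prey: 50+15-29=36; pred: 29+43-11=61
Step 4: prey: 36+10-43=3; pred: 61+65-24=102
Step 5: prey: 3+0-6=0; pred: 102+9-40=71
Step 6: prey: 0+0-0=0; pred: 71+0-28=43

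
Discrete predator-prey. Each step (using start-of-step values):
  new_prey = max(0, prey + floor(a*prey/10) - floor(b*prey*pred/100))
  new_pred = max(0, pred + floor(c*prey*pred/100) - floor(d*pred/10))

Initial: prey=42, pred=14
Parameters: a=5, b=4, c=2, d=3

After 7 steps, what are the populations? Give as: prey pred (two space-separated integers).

Step 1: prey: 42+21-23=40; pred: 14+11-4=21
Step 2: prey: 40+20-33=27; pred: 21+16-6=31
Step 3: prey: 27+13-33=7; pred: 31+16-9=38
Step 4: prey: 7+3-10=0; pred: 38+5-11=32
Step 5: prey: 0+0-0=0; pred: 32+0-9=23
Step 6: prey: 0+0-0=0; pred: 23+0-6=17
Step 7: prey: 0+0-0=0; pred: 17+0-5=12

Answer: 0 12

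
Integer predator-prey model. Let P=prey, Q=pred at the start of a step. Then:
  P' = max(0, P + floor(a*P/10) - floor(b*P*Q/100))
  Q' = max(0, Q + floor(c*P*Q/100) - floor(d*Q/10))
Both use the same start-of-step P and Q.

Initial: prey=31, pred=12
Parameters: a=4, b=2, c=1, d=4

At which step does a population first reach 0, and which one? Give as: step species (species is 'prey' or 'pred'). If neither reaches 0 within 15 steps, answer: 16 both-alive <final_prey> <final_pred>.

Step 1: prey: 31+12-7=36; pred: 12+3-4=11
Step 2: prey: 36+14-7=43; pred: 11+3-4=10
Step 3: prey: 43+17-8=52; pred: 10+4-4=10
Step 4: prey: 52+20-10=62; pred: 10+5-4=11
Step 5: prey: 62+24-13=73; pred: 11+6-4=13
Step 6: prey: 73+29-18=84; pred: 13+9-5=17
Step 7: prey: 84+33-28=89; pred: 17+14-6=25
Step 8: prey: 89+35-44=80; pred: 25+22-10=37
Step 9: prey: 80+32-59=53; pred: 37+29-14=52
Step 10: prey: 53+21-55=19; pred: 52+27-20=59
Step 11: prey: 19+7-22=4; pred: 59+11-23=47
Step 12: prey: 4+1-3=2; pred: 47+1-18=30
Step 13: prey: 2+0-1=1; pred: 30+0-12=18
Step 14: prey: 1+0-0=1; pred: 18+0-7=11
Step 15: prey: 1+0-0=1; pred: 11+0-4=7
No extinction within 15 steps

Answer: 16 both-alive 1 7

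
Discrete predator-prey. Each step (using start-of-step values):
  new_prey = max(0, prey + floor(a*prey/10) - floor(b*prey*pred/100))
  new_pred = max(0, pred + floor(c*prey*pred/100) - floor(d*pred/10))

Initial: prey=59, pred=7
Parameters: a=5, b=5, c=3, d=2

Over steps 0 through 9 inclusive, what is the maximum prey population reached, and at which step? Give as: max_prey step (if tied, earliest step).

Step 1: prey: 59+29-20=68; pred: 7+12-1=18
Step 2: prey: 68+34-61=41; pred: 18+36-3=51
Step 3: prey: 41+20-104=0; pred: 51+62-10=103
Step 4: prey: 0+0-0=0; pred: 103+0-20=83
Step 5: prey: 0+0-0=0; pred: 83+0-16=67
Step 6: prey: 0+0-0=0; pred: 67+0-13=54
Step 7: prey: 0+0-0=0; pred: 54+0-10=44
Step 8: prey: 0+0-0=0; pred: 44+0-8=36
Step 9: prey: 0+0-0=0; pred: 36+0-7=29
Max prey = 68 at step 1

Answer: 68 1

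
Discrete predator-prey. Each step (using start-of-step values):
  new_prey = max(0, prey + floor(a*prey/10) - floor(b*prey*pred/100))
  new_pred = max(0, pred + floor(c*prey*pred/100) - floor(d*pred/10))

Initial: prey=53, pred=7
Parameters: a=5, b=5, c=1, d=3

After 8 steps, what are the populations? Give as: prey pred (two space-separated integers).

Step 1: prey: 53+26-18=61; pred: 7+3-2=8
Step 2: prey: 61+30-24=67; pred: 8+4-2=10
Step 3: prey: 67+33-33=67; pred: 10+6-3=13
Step 4: prey: 67+33-43=57; pred: 13+8-3=18
Step 5: prey: 57+28-51=34; pred: 18+10-5=23
Step 6: prey: 34+17-39=12; pred: 23+7-6=24
Step 7: prey: 12+6-14=4; pred: 24+2-7=19
Step 8: prey: 4+2-3=3; pred: 19+0-5=14

Answer: 3 14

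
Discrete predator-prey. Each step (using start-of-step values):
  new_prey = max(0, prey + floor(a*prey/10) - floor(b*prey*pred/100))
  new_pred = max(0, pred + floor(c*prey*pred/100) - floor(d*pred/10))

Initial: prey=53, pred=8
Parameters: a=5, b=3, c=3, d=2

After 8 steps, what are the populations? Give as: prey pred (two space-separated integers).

Step 1: prey: 53+26-12=67; pred: 8+12-1=19
Step 2: prey: 67+33-38=62; pred: 19+38-3=54
Step 3: prey: 62+31-100=0; pred: 54+100-10=144
Step 4: prey: 0+0-0=0; pred: 144+0-28=116
Step 5: prey: 0+0-0=0; pred: 116+0-23=93
Step 6: prey: 0+0-0=0; pred: 93+0-18=75
Step 7: prey: 0+0-0=0; pred: 75+0-15=60
Step 8: prey: 0+0-0=0; pred: 60+0-12=48

Answer: 0 48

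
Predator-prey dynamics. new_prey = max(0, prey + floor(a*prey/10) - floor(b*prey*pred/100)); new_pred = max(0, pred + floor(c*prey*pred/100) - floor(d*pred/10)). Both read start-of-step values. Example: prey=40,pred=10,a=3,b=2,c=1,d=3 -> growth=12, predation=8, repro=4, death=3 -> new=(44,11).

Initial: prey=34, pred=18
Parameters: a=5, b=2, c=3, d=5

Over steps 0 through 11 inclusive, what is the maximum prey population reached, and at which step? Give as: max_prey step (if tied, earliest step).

Step 1: prey: 34+17-12=39; pred: 18+18-9=27
Step 2: prey: 39+19-21=37; pred: 27+31-13=45
Step 3: prey: 37+18-33=22; pred: 45+49-22=72
Step 4: prey: 22+11-31=2; pred: 72+47-36=83
Step 5: prey: 2+1-3=0; pred: 83+4-41=46
Step 6: prey: 0+0-0=0; pred: 46+0-23=23
Step 7: prey: 0+0-0=0; pred: 23+0-11=12
Step 8: prey: 0+0-0=0; pred: 12+0-6=6
Step 9: prey: 0+0-0=0; pred: 6+0-3=3
Step 10: prey: 0+0-0=0; pred: 3+0-1=2
Step 11: prey: 0+0-0=0; pred: 2+0-1=1
Max prey = 39 at step 1

Answer: 39 1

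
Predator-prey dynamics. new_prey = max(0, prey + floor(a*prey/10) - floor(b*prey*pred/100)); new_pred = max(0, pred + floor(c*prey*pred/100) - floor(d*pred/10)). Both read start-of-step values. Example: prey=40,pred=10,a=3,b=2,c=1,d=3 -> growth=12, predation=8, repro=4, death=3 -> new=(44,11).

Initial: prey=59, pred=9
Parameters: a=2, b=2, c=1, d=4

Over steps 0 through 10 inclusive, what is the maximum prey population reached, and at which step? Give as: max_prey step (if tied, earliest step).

Answer: 60 1

Derivation:
Step 1: prey: 59+11-10=60; pred: 9+5-3=11
Step 2: prey: 60+12-13=59; pred: 11+6-4=13
Step 3: prey: 59+11-15=55; pred: 13+7-5=15
Step 4: prey: 55+11-16=50; pred: 15+8-6=17
Step 5: prey: 50+10-17=43; pred: 17+8-6=19
Step 6: prey: 43+8-16=35; pred: 19+8-7=20
Step 7: prey: 35+7-14=28; pred: 20+7-8=19
Step 8: prey: 28+5-10=23; pred: 19+5-7=17
Step 9: prey: 23+4-7=20; pred: 17+3-6=14
Step 10: prey: 20+4-5=19; pred: 14+2-5=11
Max prey = 60 at step 1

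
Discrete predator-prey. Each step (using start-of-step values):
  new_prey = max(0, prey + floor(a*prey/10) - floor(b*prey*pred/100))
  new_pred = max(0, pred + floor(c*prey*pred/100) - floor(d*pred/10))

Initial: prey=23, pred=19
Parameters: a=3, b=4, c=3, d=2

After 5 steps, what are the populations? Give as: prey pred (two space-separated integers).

Answer: 0 20

Derivation:
Step 1: prey: 23+6-17=12; pred: 19+13-3=29
Step 2: prey: 12+3-13=2; pred: 29+10-5=34
Step 3: prey: 2+0-2=0; pred: 34+2-6=30
Step 4: prey: 0+0-0=0; pred: 30+0-6=24
Step 5: prey: 0+0-0=0; pred: 24+0-4=20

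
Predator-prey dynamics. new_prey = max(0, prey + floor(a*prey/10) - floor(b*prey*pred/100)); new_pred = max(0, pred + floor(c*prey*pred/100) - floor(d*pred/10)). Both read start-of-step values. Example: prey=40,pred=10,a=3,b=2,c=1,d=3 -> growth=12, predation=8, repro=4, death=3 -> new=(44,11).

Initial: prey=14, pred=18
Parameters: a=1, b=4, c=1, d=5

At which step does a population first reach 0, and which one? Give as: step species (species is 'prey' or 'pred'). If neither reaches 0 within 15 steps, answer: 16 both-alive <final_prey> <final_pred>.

Answer: 16 both-alive 3 1

Derivation:
Step 1: prey: 14+1-10=5; pred: 18+2-9=11
Step 2: prey: 5+0-2=3; pred: 11+0-5=6
Step 3: prey: 3+0-0=3; pred: 6+0-3=3
Step 4: prey: 3+0-0=3; pred: 3+0-1=2
Step 5: prey: 3+0-0=3; pred: 2+0-1=1
Step 6: prey: 3+0-0=3; pred: 1+0-0=1
Steps 7-15: state stable at prey=3, pred=1 (no change)
No extinction within 15 steps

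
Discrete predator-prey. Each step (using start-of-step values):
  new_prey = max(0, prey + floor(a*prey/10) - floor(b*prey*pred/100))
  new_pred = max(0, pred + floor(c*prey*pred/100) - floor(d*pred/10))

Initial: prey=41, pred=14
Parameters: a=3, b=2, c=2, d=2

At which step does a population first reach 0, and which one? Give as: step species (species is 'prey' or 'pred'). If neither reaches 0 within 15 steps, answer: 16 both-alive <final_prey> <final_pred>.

Answer: 5 prey

Derivation:
Step 1: prey: 41+12-11=42; pred: 14+11-2=23
Step 2: prey: 42+12-19=35; pred: 23+19-4=38
Step 3: prey: 35+10-26=19; pred: 38+26-7=57
Step 4: prey: 19+5-21=3; pred: 57+21-11=67
Step 5: prey: 3+0-4=0; pred: 67+4-13=58
First extinction: prey at step 5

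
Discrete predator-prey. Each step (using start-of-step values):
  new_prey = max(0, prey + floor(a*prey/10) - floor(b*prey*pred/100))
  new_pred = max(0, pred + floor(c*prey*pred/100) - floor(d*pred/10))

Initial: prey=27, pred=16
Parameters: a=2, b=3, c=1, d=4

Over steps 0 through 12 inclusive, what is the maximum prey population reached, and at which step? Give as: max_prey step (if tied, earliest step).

Answer: 30 12

Derivation:
Step 1: prey: 27+5-12=20; pred: 16+4-6=14
Step 2: prey: 20+4-8=16; pred: 14+2-5=11
Step 3: prey: 16+3-5=14; pred: 11+1-4=8
Step 4: prey: 14+2-3=13; pred: 8+1-3=6
Step 5: prey: 13+2-2=13; pred: 6+0-2=4
Step 6: prey: 13+2-1=14; pred: 4+0-1=3
Step 7: prey: 14+2-1=15; pred: 3+0-1=2
Step 8: prey: 15+3-0=18; pred: 2+0-0=2
Step 9: prey: 18+3-1=20; pred: 2+0-0=2
Step 10: prey: 20+4-1=23; pred: 2+0-0=2
Step 11: prey: 23+4-1=26; pred: 2+0-0=2
Step 12: prey: 26+5-1=30; pred: 2+0-0=2
Max prey = 30 at step 12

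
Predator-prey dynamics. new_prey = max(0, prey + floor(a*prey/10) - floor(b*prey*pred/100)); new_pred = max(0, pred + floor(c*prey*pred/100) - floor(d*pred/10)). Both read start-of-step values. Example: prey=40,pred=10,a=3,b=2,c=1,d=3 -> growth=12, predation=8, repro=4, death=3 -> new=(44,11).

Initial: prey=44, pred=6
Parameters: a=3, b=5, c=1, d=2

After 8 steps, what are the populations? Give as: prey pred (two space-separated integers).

Step 1: prey: 44+13-13=44; pred: 6+2-1=7
Step 2: prey: 44+13-15=42; pred: 7+3-1=9
Step 3: prey: 42+12-18=36; pred: 9+3-1=11
Step 4: prey: 36+10-19=27; pred: 11+3-2=12
Step 5: prey: 27+8-16=19; pred: 12+3-2=13
Step 6: prey: 19+5-12=12; pred: 13+2-2=13
Step 7: prey: 12+3-7=8; pred: 13+1-2=12
Step 8: prey: 8+2-4=6; pred: 12+0-2=10

Answer: 6 10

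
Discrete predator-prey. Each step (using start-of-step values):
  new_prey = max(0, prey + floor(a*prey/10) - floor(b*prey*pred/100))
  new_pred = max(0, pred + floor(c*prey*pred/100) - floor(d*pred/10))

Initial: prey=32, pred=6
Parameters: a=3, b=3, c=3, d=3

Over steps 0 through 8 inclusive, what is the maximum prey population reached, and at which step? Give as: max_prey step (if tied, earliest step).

Answer: 36 1

Derivation:
Step 1: prey: 32+9-5=36; pred: 6+5-1=10
Step 2: prey: 36+10-10=36; pred: 10+10-3=17
Step 3: prey: 36+10-18=28; pred: 17+18-5=30
Step 4: prey: 28+8-25=11; pred: 30+25-9=46
Step 5: prey: 11+3-15=0; pred: 46+15-13=48
Step 6: prey: 0+0-0=0; pred: 48+0-14=34
Step 7: prey: 0+0-0=0; pred: 34+0-10=24
Step 8: prey: 0+0-0=0; pred: 24+0-7=17
Max prey = 36 at step 1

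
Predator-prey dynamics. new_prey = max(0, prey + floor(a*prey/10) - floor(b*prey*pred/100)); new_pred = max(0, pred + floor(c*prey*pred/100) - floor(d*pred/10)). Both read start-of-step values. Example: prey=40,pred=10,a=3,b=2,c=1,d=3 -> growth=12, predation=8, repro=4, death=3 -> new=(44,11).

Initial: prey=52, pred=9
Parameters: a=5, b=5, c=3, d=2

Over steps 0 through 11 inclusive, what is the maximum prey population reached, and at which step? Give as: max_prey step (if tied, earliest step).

Answer: 55 1

Derivation:
Step 1: prey: 52+26-23=55; pred: 9+14-1=22
Step 2: prey: 55+27-60=22; pred: 22+36-4=54
Step 3: prey: 22+11-59=0; pred: 54+35-10=79
Step 4: prey: 0+0-0=0; pred: 79+0-15=64
Step 5: prey: 0+0-0=0; pred: 64+0-12=52
Step 6: prey: 0+0-0=0; pred: 52+0-10=42
Step 7: prey: 0+0-0=0; pred: 42+0-8=34
Step 8: prey: 0+0-0=0; pred: 34+0-6=28
Step 9: prey: 0+0-0=0; pred: 28+0-5=23
Step 10: prey: 0+0-0=0; pred: 23+0-4=19
Step 11: prey: 0+0-0=0; pred: 19+0-3=16
Max prey = 55 at step 1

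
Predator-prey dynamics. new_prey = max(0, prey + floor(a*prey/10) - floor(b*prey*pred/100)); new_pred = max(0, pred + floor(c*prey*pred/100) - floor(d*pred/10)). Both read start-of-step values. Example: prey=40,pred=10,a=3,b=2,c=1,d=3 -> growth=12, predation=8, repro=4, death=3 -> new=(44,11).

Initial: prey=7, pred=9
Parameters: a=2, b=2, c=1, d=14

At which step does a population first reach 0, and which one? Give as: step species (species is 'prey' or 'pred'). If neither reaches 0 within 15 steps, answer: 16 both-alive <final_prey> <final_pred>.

Answer: 1 pred

Derivation:
Step 1: prey: 7+1-1=7; pred: 9+0-12=0
First extinction: pred at step 1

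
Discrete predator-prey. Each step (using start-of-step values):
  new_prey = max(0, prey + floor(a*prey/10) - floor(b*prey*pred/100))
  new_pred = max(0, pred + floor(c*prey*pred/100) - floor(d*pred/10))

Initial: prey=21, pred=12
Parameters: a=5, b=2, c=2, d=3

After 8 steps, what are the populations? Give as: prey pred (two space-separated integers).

Answer: 0 56

Derivation:
Step 1: prey: 21+10-5=26; pred: 12+5-3=14
Step 2: prey: 26+13-7=32; pred: 14+7-4=17
Step 3: prey: 32+16-10=38; pred: 17+10-5=22
Step 4: prey: 38+19-16=41; pred: 22+16-6=32
Step 5: prey: 41+20-26=35; pred: 32+26-9=49
Step 6: prey: 35+17-34=18; pred: 49+34-14=69
Step 7: prey: 18+9-24=3; pred: 69+24-20=73
Step 8: prey: 3+1-4=0; pred: 73+4-21=56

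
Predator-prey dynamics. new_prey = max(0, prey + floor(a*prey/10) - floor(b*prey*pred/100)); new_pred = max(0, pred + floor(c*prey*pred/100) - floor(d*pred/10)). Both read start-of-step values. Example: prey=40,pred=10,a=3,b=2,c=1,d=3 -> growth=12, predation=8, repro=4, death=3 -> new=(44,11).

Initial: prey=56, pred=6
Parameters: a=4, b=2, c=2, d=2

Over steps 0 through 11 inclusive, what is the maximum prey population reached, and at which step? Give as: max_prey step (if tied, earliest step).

Step 1: prey: 56+22-6=72; pred: 6+6-1=11
Step 2: prey: 72+28-15=85; pred: 11+15-2=24
Step 3: prey: 85+34-40=79; pred: 24+40-4=60
Step 4: prey: 79+31-94=16; pred: 60+94-12=142
Step 5: prey: 16+6-45=0; pred: 142+45-28=159
Step 6: prey: 0+0-0=0; pred: 159+0-31=128
Step 7: prey: 0+0-0=0; pred: 128+0-25=103
Step 8: prey: 0+0-0=0; pred: 103+0-20=83
Step 9: prey: 0+0-0=0; pred: 83+0-16=67
Step 10: prey: 0+0-0=0; pred: 67+0-13=54
Step 11: prey: 0+0-0=0; pred: 54+0-10=44
Max prey = 85 at step 2

Answer: 85 2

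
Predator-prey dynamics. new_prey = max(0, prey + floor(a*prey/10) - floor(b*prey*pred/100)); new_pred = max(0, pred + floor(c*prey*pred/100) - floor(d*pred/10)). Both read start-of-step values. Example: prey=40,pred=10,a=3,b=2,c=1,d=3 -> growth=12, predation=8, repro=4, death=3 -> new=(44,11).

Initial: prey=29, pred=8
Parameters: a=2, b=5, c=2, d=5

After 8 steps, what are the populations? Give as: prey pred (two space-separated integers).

Step 1: prey: 29+5-11=23; pred: 8+4-4=8
Step 2: prey: 23+4-9=18; pred: 8+3-4=7
Step 3: prey: 18+3-6=15; pred: 7+2-3=6
Step 4: prey: 15+3-4=14; pred: 6+1-3=4
Step 5: prey: 14+2-2=14; pred: 4+1-2=3
Step 6: prey: 14+2-2=14; pred: 3+0-1=2
Step 7: prey: 14+2-1=15; pred: 2+0-1=1
Step 8: prey: 15+3-0=18; pred: 1+0-0=1

Answer: 18 1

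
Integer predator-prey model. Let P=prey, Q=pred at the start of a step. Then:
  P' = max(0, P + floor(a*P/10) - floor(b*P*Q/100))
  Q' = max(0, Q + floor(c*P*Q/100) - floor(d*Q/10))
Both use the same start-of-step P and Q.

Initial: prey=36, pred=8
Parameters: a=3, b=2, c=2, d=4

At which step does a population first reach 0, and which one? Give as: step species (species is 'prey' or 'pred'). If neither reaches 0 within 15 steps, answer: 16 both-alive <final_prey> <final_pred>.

Answer: 16 both-alive 1 2

Derivation:
Step 1: prey: 36+10-5=41; pred: 8+5-3=10
Step 2: prey: 41+12-8=45; pred: 10+8-4=14
Step 3: prey: 45+13-12=46; pred: 14+12-5=21
Step 4: prey: 46+13-19=40; pred: 21+19-8=32
Step 5: prey: 40+12-25=27; pred: 32+25-12=45
Step 6: prey: 27+8-24=11; pred: 45+24-18=51
Step 7: prey: 11+3-11=3; pred: 51+11-20=42
Step 8: prey: 3+0-2=1; pred: 42+2-16=28
Step 9: prey: 1+0-0=1; pred: 28+0-11=17
Step 10: prey: 1+0-0=1; pred: 17+0-6=11
Step 11: prey: 1+0-0=1; pred: 11+0-4=7
Step 12: prey: 1+0-0=1; pred: 7+0-2=5
Step 13: prey: 1+0-0=1; pred: 5+0-2=3
Step 14: prey: 1+0-0=1; pred: 3+0-1=2
Step 15: prey: 1+0-0=1; pred: 2+0-0=2
No extinction within 15 steps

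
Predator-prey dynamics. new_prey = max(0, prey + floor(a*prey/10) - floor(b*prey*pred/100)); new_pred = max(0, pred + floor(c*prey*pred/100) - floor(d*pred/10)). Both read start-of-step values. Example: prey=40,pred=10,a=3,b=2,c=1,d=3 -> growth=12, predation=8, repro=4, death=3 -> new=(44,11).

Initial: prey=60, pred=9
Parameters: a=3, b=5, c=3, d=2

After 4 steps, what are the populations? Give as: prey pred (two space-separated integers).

Step 1: prey: 60+18-27=51; pred: 9+16-1=24
Step 2: prey: 51+15-61=5; pred: 24+36-4=56
Step 3: prey: 5+1-14=0; pred: 56+8-11=53
Step 4: prey: 0+0-0=0; pred: 53+0-10=43

Answer: 0 43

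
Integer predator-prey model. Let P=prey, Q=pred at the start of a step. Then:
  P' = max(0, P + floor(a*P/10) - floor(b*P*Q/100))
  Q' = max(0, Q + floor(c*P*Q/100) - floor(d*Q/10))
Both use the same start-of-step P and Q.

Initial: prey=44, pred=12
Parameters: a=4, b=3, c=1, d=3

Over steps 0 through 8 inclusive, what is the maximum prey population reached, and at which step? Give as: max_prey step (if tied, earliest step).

Step 1: prey: 44+17-15=46; pred: 12+5-3=14
Step 2: prey: 46+18-19=45; pred: 14+6-4=16
Step 3: prey: 45+18-21=42; pred: 16+7-4=19
Step 4: prey: 42+16-23=35; pred: 19+7-5=21
Step 5: prey: 35+14-22=27; pred: 21+7-6=22
Step 6: prey: 27+10-17=20; pred: 22+5-6=21
Step 7: prey: 20+8-12=16; pred: 21+4-6=19
Step 8: prey: 16+6-9=13; pred: 19+3-5=17
Max prey = 46 at step 1

Answer: 46 1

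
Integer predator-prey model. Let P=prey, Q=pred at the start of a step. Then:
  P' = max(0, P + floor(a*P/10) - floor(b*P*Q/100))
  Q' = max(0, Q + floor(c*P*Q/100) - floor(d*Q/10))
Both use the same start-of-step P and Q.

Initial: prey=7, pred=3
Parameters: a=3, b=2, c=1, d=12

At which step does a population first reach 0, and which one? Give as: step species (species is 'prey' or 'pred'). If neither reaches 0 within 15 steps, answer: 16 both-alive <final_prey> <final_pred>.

Step 1: prey: 7+2-0=9; pred: 3+0-3=0
First extinction: pred at step 1

Answer: 1 pred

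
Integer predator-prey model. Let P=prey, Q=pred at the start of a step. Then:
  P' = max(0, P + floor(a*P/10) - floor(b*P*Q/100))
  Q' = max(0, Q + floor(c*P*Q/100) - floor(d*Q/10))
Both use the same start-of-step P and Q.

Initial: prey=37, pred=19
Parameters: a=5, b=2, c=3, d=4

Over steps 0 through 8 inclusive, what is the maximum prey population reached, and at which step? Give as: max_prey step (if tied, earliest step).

Answer: 41 1

Derivation:
Step 1: prey: 37+18-14=41; pred: 19+21-7=33
Step 2: prey: 41+20-27=34; pred: 33+40-13=60
Step 3: prey: 34+17-40=11; pred: 60+61-24=97
Step 4: prey: 11+5-21=0; pred: 97+32-38=91
Step 5: prey: 0+0-0=0; pred: 91+0-36=55
Step 6: prey: 0+0-0=0; pred: 55+0-22=33
Step 7: prey: 0+0-0=0; pred: 33+0-13=20
Step 8: prey: 0+0-0=0; pred: 20+0-8=12
Max prey = 41 at step 1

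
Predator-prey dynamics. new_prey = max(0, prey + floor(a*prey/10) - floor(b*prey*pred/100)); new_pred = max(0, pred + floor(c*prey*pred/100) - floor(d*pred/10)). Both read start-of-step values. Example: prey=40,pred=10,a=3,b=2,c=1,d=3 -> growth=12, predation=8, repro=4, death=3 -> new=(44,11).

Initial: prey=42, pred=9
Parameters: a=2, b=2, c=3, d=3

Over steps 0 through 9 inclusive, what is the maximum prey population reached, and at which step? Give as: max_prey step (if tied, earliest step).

Answer: 43 1

Derivation:
Step 1: prey: 42+8-7=43; pred: 9+11-2=18
Step 2: prey: 43+8-15=36; pred: 18+23-5=36
Step 3: prey: 36+7-25=18; pred: 36+38-10=64
Step 4: prey: 18+3-23=0; pred: 64+34-19=79
Step 5: prey: 0+0-0=0; pred: 79+0-23=56
Step 6: prey: 0+0-0=0; pred: 56+0-16=40
Step 7: prey: 0+0-0=0; pred: 40+0-12=28
Step 8: prey: 0+0-0=0; pred: 28+0-8=20
Step 9: prey: 0+0-0=0; pred: 20+0-6=14
Max prey = 43 at step 1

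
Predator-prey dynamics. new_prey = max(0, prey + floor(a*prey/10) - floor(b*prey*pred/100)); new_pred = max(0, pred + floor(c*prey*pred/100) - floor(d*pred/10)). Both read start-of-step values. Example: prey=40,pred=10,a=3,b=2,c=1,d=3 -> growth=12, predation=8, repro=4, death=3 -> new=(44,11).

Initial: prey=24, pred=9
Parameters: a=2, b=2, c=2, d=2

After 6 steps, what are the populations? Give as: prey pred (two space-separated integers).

Step 1: prey: 24+4-4=24; pred: 9+4-1=12
Step 2: prey: 24+4-5=23; pred: 12+5-2=15
Step 3: prey: 23+4-6=21; pred: 15+6-3=18
Step 4: prey: 21+4-7=18; pred: 18+7-3=22
Step 5: prey: 18+3-7=14; pred: 22+7-4=25
Step 6: prey: 14+2-7=9; pred: 25+7-5=27

Answer: 9 27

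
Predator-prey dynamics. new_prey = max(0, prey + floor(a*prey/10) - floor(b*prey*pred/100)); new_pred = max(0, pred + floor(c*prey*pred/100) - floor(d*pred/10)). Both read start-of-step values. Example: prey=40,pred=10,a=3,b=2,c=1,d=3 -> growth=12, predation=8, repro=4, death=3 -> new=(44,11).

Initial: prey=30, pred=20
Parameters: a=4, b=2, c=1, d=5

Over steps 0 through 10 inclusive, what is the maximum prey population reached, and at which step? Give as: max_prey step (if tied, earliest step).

Step 1: prey: 30+12-12=30; pred: 20+6-10=16
Step 2: prey: 30+12-9=33; pred: 16+4-8=12
Step 3: prey: 33+13-7=39; pred: 12+3-6=9
Step 4: prey: 39+15-7=47; pred: 9+3-4=8
Step 5: prey: 47+18-7=58; pred: 8+3-4=7
Step 6: prey: 58+23-8=73; pred: 7+4-3=8
Step 7: prey: 73+29-11=91; pred: 8+5-4=9
Step 8: prey: 91+36-16=111; pred: 9+8-4=13
Step 9: prey: 111+44-28=127; pred: 13+14-6=21
Step 10: prey: 127+50-53=124; pred: 21+26-10=37
Max prey = 127 at step 9

Answer: 127 9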